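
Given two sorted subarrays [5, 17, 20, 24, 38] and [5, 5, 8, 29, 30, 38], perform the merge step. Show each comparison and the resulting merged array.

Merging process:

Compare 5 vs 5: take 5 from left. Merged: [5]
Compare 17 vs 5: take 5 from right. Merged: [5, 5]
Compare 17 vs 5: take 5 from right. Merged: [5, 5, 5]
Compare 17 vs 8: take 8 from right. Merged: [5, 5, 5, 8]
Compare 17 vs 29: take 17 from left. Merged: [5, 5, 5, 8, 17]
Compare 20 vs 29: take 20 from left. Merged: [5, 5, 5, 8, 17, 20]
Compare 24 vs 29: take 24 from left. Merged: [5, 5, 5, 8, 17, 20, 24]
Compare 38 vs 29: take 29 from right. Merged: [5, 5, 5, 8, 17, 20, 24, 29]
Compare 38 vs 30: take 30 from right. Merged: [5, 5, 5, 8, 17, 20, 24, 29, 30]
Compare 38 vs 38: take 38 from left. Merged: [5, 5, 5, 8, 17, 20, 24, 29, 30, 38]
Append remaining from right: [38]. Merged: [5, 5, 5, 8, 17, 20, 24, 29, 30, 38, 38]

Final merged array: [5, 5, 5, 8, 17, 20, 24, 29, 30, 38, 38]
Total comparisons: 10

The merged array is [5, 5, 5, 8, 17, 20, 24, 29, 30, 38, 38], requiring 10 comparisons. The merge step runs in O(n) time where n is the total number of elements.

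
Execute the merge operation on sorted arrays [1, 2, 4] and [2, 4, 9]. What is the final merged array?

Merging process:

Compare 1 vs 2: take 1 from left. Merged: [1]
Compare 2 vs 2: take 2 from left. Merged: [1, 2]
Compare 4 vs 2: take 2 from right. Merged: [1, 2, 2]
Compare 4 vs 4: take 4 from left. Merged: [1, 2, 2, 4]
Append remaining from right: [4, 9]. Merged: [1, 2, 2, 4, 4, 9]

Final merged array: [1, 2, 2, 4, 4, 9]
Total comparisons: 4

The merged array is [1, 2, 2, 4, 4, 9], requiring 4 comparisons. The merge step runs in O(n) time where n is the total number of elements.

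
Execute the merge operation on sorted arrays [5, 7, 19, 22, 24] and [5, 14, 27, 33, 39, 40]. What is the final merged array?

Merging process:

Compare 5 vs 5: take 5 from left. Merged: [5]
Compare 7 vs 5: take 5 from right. Merged: [5, 5]
Compare 7 vs 14: take 7 from left. Merged: [5, 5, 7]
Compare 19 vs 14: take 14 from right. Merged: [5, 5, 7, 14]
Compare 19 vs 27: take 19 from left. Merged: [5, 5, 7, 14, 19]
Compare 22 vs 27: take 22 from left. Merged: [5, 5, 7, 14, 19, 22]
Compare 24 vs 27: take 24 from left. Merged: [5, 5, 7, 14, 19, 22, 24]
Append remaining from right: [27, 33, 39, 40]. Merged: [5, 5, 7, 14, 19, 22, 24, 27, 33, 39, 40]

Final merged array: [5, 5, 7, 14, 19, 22, 24, 27, 33, 39, 40]
Total comparisons: 7

The merged array is [5, 5, 7, 14, 19, 22, 24, 27, 33, 39, 40], requiring 7 comparisons. The merge step runs in O(n) time where n is the total number of elements.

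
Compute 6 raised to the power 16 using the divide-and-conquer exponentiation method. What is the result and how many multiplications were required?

Computing 6^16 by squaring (build up from 6^1; each line after the first costs one multiplication):

6^1 = 6
6^2 = (6^1)^2 = 6^2 = 36
6^4 = (6^2)^2 = 36^2 = 1296
6^8 = (6^4)^2 = 1296^2 = 1679616
6^16 = (6^8)^2 = 1679616^2 = 2821109907456

Result: 2821109907456
Multiplications needed: 4 (4 lines after 6^1)

6^16 = 2821109907456. Using exponentiation by squaring, this requires 4 multiplications. The key idea: if the exponent is even, square the half-power; if odd, multiply by the base once.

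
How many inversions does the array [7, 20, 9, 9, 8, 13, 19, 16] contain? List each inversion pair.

Finding inversions in [7, 20, 9, 9, 8, 13, 19, 16]:

(1, 2): arr[1]=20 > arr[2]=9
(1, 3): arr[1]=20 > arr[3]=9
(1, 4): arr[1]=20 > arr[4]=8
(1, 5): arr[1]=20 > arr[5]=13
(1, 6): arr[1]=20 > arr[6]=19
(1, 7): arr[1]=20 > arr[7]=16
(2, 4): arr[2]=9 > arr[4]=8
(3, 4): arr[3]=9 > arr[4]=8
(6, 7): arr[6]=19 > arr[7]=16

Total inversions: 9

The array has 9 inversion(s): (1,2), (1,3), (1,4), (1,5), (1,6), (1,7), (2,4), (3,4), (6,7). Each pair (i,j) satisfies i < j and arr[i] > arr[j].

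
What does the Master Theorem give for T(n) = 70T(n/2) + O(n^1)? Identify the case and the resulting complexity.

Master Theorem for T(n) = 70T(n/2) + O(n^1):

a = 70, b = 2, c = 1
log_b(a) = log_2(70) = 6.1293

Case 1: c = 1 < log_2(70) = 6.1293
T(n) = O(n^(log_2 70))

For T(n) = 70T(n/2) + O(n^1): log_2(70) = 6.1293. This is Case 1 of the Master Theorem (c < log_b(a), work dominated by leaves), giving O(n^(log_2 70)).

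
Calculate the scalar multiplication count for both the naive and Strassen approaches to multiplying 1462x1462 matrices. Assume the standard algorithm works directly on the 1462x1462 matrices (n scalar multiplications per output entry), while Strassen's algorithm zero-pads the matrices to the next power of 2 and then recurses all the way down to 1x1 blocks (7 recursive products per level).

Matrix multiplication for 1462x1462 matrices:

Strassen's algorithm requires power-of-2 dimensions. Pad 1462x1462 to 2048x2048 (next power of 2).

Standard algorithm: 1462^3 = 3124943128 multiplications
Strassen's algorithm: 7^(log2(2048)) = 7^11 = 1977326743 multiplications
Savings: 3124943128 - 1977326743 = 1147616385 multiplications

Standard: 3124943128 multiplications (1462^3). Strassen: 1977326743 multiplications (7^11, after padding to 2048x2048). Strassen reduces 8 recursive multiplications to 7 at each level.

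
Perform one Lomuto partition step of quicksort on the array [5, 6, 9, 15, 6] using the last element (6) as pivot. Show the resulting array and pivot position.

Lomuto partition with pivot = 6:

Initial array: [5, 6, 9, 15, 6]

arr[0]=5 <= 6: swap with position 0, array becomes [5, 6, 9, 15, 6]
arr[1]=6 <= 6: swap with position 1, array becomes [5, 6, 9, 15, 6]
arr[2]=9 > 6: no swap
arr[3]=15 > 6: no swap

Place pivot at position 2: [5, 6, 6, 15, 9]
Pivot position: 2

After partitioning with pivot 6, the array becomes [5, 6, 6, 15, 9]. The pivot is placed at index 2. All elements to the left of the pivot are <= 6, and all elements to the right are > 6.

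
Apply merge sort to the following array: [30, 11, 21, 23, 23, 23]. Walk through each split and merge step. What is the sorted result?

Merge sort trace:

Split: [30, 11, 21, 23, 23, 23] -> [30, 11, 21] and [23, 23, 23]
  Split: [30, 11, 21] -> [30] and [11, 21]
    Split: [11, 21] -> [11] and [21]
    Merge: [11] + [21] -> [11, 21]
  Merge: [30] + [11, 21] -> [11, 21, 30]
  Split: [23, 23, 23] -> [23] and [23, 23]
    Split: [23, 23] -> [23] and [23]
    Merge: [23] + [23] -> [23, 23]
  Merge: [23] + [23, 23] -> [23, 23, 23]
Merge: [11, 21, 30] + [23, 23, 23] -> [11, 21, 23, 23, 23, 30]

Final sorted array: [11, 21, 23, 23, 23, 30]

The merge sort proceeds by recursively splitting the array and merging sorted halves.
After all merges, the sorted array is [11, 21, 23, 23, 23, 30].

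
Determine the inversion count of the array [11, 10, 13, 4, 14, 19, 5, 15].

Finding inversions in [11, 10, 13, 4, 14, 19, 5, 15]:

(0, 1): arr[0]=11 > arr[1]=10
(0, 3): arr[0]=11 > arr[3]=4
(0, 6): arr[0]=11 > arr[6]=5
(1, 3): arr[1]=10 > arr[3]=4
(1, 6): arr[1]=10 > arr[6]=5
(2, 3): arr[2]=13 > arr[3]=4
(2, 6): arr[2]=13 > arr[6]=5
(4, 6): arr[4]=14 > arr[6]=5
(5, 6): arr[5]=19 > arr[6]=5
(5, 7): arr[5]=19 > arr[7]=15

Total inversions: 10

The array has 10 inversion(s): (0,1), (0,3), (0,6), (1,3), (1,6), (2,3), (2,6), (4,6), (5,6), (5,7). Each pair (i,j) satisfies i < j and arr[i] > arr[j].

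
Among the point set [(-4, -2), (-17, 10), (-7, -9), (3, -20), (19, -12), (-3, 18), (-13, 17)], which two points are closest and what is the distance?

Computing all pairwise distances among 7 points:

d((-4, -2), (-17, 10)) = 17.6918
d((-4, -2), (-7, -9)) = 7.6158 <-- minimum
d((-4, -2), (3, -20)) = 19.3132
d((-4, -2), (19, -12)) = 25.0799
d((-4, -2), (-3, 18)) = 20.025
d((-4, -2), (-13, 17)) = 21.0238
d((-17, 10), (-7, -9)) = 21.4709
d((-17, 10), (3, -20)) = 36.0555
d((-17, 10), (19, -12)) = 42.19
d((-17, 10), (-3, 18)) = 16.1245
d((-17, 10), (-13, 17)) = 8.0623
d((-7, -9), (3, -20)) = 14.8661
d((-7, -9), (19, -12)) = 26.1725
d((-7, -9), (-3, 18)) = 27.2947
d((-7, -9), (-13, 17)) = 26.6833
d((3, -20), (19, -12)) = 17.8885
d((3, -20), (-3, 18)) = 38.4708
d((3, -20), (-13, 17)) = 40.3113
d((19, -12), (-3, 18)) = 37.2022
d((19, -12), (-13, 17)) = 43.1856
d((-3, 18), (-13, 17)) = 10.0499

Closest pair: (-4, -2) and (-7, -9) with distance 7.6158

The closest pair is (-4, -2) and (-7, -9) with Euclidean distance 7.6158. For 7 points, brute-force pairwise comparison is shown above. For large n, the divide-and-conquer algorithm (sort by x, recurse on halves, check the dividing strip) achieves O(n log n).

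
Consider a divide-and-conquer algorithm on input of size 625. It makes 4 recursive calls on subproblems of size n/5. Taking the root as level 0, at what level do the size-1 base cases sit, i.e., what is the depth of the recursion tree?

For divide and conquer with division factor 5:

Problem sizes at each level:
Level 0: 625
Level 1: 125
Level 2: 25
Level 3: 5
Level 4: 1

The root is level 0 and the size-1 base case is level 4 (the tree spans levels 0 through 4, i.e. 5 levels counting the root), so the depth is the number of divisions: log_5(625) = 4

The recursion tree depth is log_5(625) = 4. At each level, the problem size is divided by 5, so it takes 4 divisions to reduce to a base case of size 1. The algorithm makes 4 recursive calls at each level.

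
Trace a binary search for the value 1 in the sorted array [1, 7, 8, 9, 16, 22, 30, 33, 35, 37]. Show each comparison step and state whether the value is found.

Binary search for 1 in [1, 7, 8, 9, 16, 22, 30, 33, 35, 37]:

lo=0, hi=9, mid=4, arr[mid]=16 -> 16 > 1, search left half
lo=0, hi=3, mid=1, arr[mid]=7 -> 7 > 1, search left half
lo=0, hi=0, mid=0, arr[mid]=1 -> Found target at index 0!

Binary search finds 1 at index 0 after 3 comparisons. The search repeatedly halves the search space by comparing with the middle element.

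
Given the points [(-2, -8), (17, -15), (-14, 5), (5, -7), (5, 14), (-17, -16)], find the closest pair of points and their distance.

Computing all pairwise distances among 6 points:

d((-2, -8), (17, -15)) = 20.2485
d((-2, -8), (-14, 5)) = 17.6918
d((-2, -8), (5, -7)) = 7.0711 <-- minimum
d((-2, -8), (5, 14)) = 23.0868
d((-2, -8), (-17, -16)) = 17.0
d((17, -15), (-14, 5)) = 36.8917
d((17, -15), (5, -7)) = 14.4222
d((17, -15), (5, 14)) = 31.3847
d((17, -15), (-17, -16)) = 34.0147
d((-14, 5), (5, -7)) = 22.4722
d((-14, 5), (5, 14)) = 21.0238
d((-14, 5), (-17, -16)) = 21.2132
d((5, -7), (5, 14)) = 21.0
d((5, -7), (-17, -16)) = 23.7697
d((5, 14), (-17, -16)) = 37.2022

Closest pair: (-2, -8) and (5, -7) with distance 7.0711

The closest pair is (-2, -8) and (5, -7) with Euclidean distance 7.0711. For 6 points, brute-force pairwise comparison is shown above. For large n, the divide-and-conquer algorithm (sort by x, recurse on halves, check the dividing strip) achieves O(n log n).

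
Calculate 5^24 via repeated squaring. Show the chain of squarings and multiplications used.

Computing 5^24 by squaring (build up from 5^1; each line after the first costs one multiplication):

5^1 = 5
5^2 = (5^1)^2 = 5^2 = 25
5^3 = 5 * 5^2 = 5 * 25 = 125
5^6 = (5^3)^2 = 125^2 = 15625
5^12 = (5^6)^2 = 15625^2 = 244140625
5^24 = (5^12)^2 = 244140625^2 = 59604644775390625

Result: 59604644775390625
Multiplications needed: 5 (5 lines after 5^1)

5^24 = 59604644775390625. Using exponentiation by squaring, this requires 5 multiplications. The key idea: if the exponent is even, square the half-power; if odd, multiply by the base once.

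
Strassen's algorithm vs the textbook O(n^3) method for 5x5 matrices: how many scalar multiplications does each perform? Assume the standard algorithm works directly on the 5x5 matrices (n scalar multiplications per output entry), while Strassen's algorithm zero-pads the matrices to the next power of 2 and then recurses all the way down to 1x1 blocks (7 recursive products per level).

Matrix multiplication for 5x5 matrices:

Strassen's algorithm requires power-of-2 dimensions. Pad 5x5 to 8x8 (next power of 2).

Standard algorithm: 5^3 = 125 multiplications
Strassen's algorithm: 7^(log2(8)) = 7^3 = 343 multiplications
Difference: 125 - 343 = -218 (Strassen uses MORE here due to padding overhead — for small or just-over-power-of-2 n, padding can outweigh the per-level savings)

Standard: 125 multiplications (5^3). Strassen: 343 multiplications (7^3, after padding to 8x8). Strassen reduces 8 recursive multiplications to 7 at each level.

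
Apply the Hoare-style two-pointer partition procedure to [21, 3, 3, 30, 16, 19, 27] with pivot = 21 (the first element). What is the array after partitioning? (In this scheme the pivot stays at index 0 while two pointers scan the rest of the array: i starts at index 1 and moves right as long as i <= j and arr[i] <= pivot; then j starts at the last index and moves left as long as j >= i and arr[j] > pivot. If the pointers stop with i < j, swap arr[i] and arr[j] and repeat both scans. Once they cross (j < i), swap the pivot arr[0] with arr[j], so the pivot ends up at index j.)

Hoare-style two-pointer partition with pivot = 21:

Initial array: [21, 3, 3, 30, 16, 19, 27]

Pointers start at i = 1, j = 6.
i stops at index 3 (arr[3]=30 > 21), j stops at index 5 (arr[5]=19 <= 21): swap arr[3] and arr[5], array becomes [21, 3, 3, 19, 16, 30, 27]
i ends at 5, j ends at 4: the pointers have crossed (j < i), so scanning stops.

Swap pivot arr[0] with arr[4] to place pivot at position 4: [16, 3, 3, 19, 21, 30, 27]
Pivot position: 4

After partitioning with pivot 21, the array becomes [16, 3, 3, 19, 21, 30, 27]. The pivot is placed at index 4. All elements to the left of the pivot are <= 21, and all elements to the right are > 21.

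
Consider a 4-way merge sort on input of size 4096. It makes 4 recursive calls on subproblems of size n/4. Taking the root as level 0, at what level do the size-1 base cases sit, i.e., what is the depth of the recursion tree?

For divide and conquer with division factor 4:

Problem sizes at each level:
Level 0: 4096
Level 1: 1024
Level 2: 256
Level 3: 64
Level 4: 16
Level 5: 4
Level 6: 1

The root is level 0 and the size-1 base case is level 6 (the tree spans levels 0 through 6, i.e. 7 levels counting the root), so the depth is the number of divisions: log_4(4096) = 6

The recursion tree depth is log_4(4096) = 6. At each level, the problem size is divided by 4, so it takes 6 divisions to reduce to a base case of size 1. The algorithm makes 4 recursive calls at each level.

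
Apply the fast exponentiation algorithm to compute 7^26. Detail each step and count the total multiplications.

Computing 7^26 by squaring (build up from 7^1; each line after the first costs one multiplication):

7^1 = 7
7^2 = (7^1)^2 = 7^2 = 49
7^3 = 7 * 7^2 = 7 * 49 = 343
7^6 = (7^3)^2 = 343^2 = 117649
7^12 = (7^6)^2 = 117649^2 = 13841287201
7^13 = 7 * 7^12 = 7 * 13841287201 = 96889010407
7^26 = (7^13)^2 = 96889010407^2 = 9387480337647754305649

Result: 9387480337647754305649
Multiplications needed: 6 (6 lines after 7^1)

7^26 = 9387480337647754305649. Using exponentiation by squaring, this requires 6 multiplications. The key idea: if the exponent is even, square the half-power; if odd, multiply by the base once.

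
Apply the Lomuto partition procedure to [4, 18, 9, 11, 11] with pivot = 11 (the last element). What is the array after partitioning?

Lomuto partition with pivot = 11:

Initial array: [4, 18, 9, 11, 11]

arr[0]=4 <= 11: swap with position 0, array becomes [4, 18, 9, 11, 11]
arr[1]=18 > 11: no swap
arr[2]=9 <= 11: swap with position 1, array becomes [4, 9, 18, 11, 11]
arr[3]=11 <= 11: swap with position 2, array becomes [4, 9, 11, 18, 11]

Place pivot at position 3: [4, 9, 11, 11, 18]
Pivot position: 3

After partitioning with pivot 11, the array becomes [4, 9, 11, 11, 18]. The pivot is placed at index 3. All elements to the left of the pivot are <= 11, and all elements to the right are > 11.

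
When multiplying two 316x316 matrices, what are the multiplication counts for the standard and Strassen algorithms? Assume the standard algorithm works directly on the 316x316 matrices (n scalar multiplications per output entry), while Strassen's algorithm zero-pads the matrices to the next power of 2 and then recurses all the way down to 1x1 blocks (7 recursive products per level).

Matrix multiplication for 316x316 matrices:

Strassen's algorithm requires power-of-2 dimensions. Pad 316x316 to 512x512 (next power of 2).

Standard algorithm: 316^3 = 31554496 multiplications
Strassen's algorithm: 7^(log2(512)) = 7^9 = 40353607 multiplications
Difference: 31554496 - 40353607 = -8799111 (Strassen uses MORE here due to padding overhead — for small or just-over-power-of-2 n, padding can outweigh the per-level savings)

Standard: 31554496 multiplications (316^3). Strassen: 40353607 multiplications (7^9, after padding to 512x512). Strassen reduces 8 recursive multiplications to 7 at each level.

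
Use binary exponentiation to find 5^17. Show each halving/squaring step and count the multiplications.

Computing 5^17 by squaring (build up from 5^1; each line after the first costs one multiplication):

5^1 = 5
5^2 = (5^1)^2 = 5^2 = 25
5^4 = (5^2)^2 = 25^2 = 625
5^8 = (5^4)^2 = 625^2 = 390625
5^16 = (5^8)^2 = 390625^2 = 152587890625
5^17 = 5 * 5^16 = 5 * 152587890625 = 762939453125

Result: 762939453125
Multiplications needed: 5 (5 lines after 5^1)

5^17 = 762939453125. Using exponentiation by squaring, this requires 5 multiplications. The key idea: if the exponent is even, square the half-power; if odd, multiply by the base once.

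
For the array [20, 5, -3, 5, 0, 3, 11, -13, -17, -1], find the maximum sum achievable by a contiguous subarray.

Using Kadane's algorithm on [20, 5, -3, 5, 0, 3, 11, -13, -17, -1]:

Scanning through the array:
Position 1 (value 5): max_ending_here = 25, max_so_far = 25
Position 2 (value -3): max_ending_here = 22, max_so_far = 25
Position 3 (value 5): max_ending_here = 27, max_so_far = 27
Position 4 (value 0): max_ending_here = 27, max_so_far = 27
Position 5 (value 3): max_ending_here = 30, max_so_far = 30
Position 6 (value 11): max_ending_here = 41, max_so_far = 41
Position 7 (value -13): max_ending_here = 28, max_so_far = 41
Position 8 (value -17): max_ending_here = 11, max_so_far = 41
Position 9 (value -1): max_ending_here = 10, max_so_far = 41

Maximum subarray: [20, 5, -3, 5, 0, 3, 11]
Maximum sum: 41

The maximum subarray is [20, 5, -3, 5, 0, 3, 11] with sum 41. This subarray runs from index 0 to index 6.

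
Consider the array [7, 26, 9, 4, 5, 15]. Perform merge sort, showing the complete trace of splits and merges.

Merge sort trace:

Split: [7, 26, 9, 4, 5, 15] -> [7, 26, 9] and [4, 5, 15]
  Split: [7, 26, 9] -> [7] and [26, 9]
    Split: [26, 9] -> [26] and [9]
    Merge: [26] + [9] -> [9, 26]
  Merge: [7] + [9, 26] -> [7, 9, 26]
  Split: [4, 5, 15] -> [4] and [5, 15]
    Split: [5, 15] -> [5] and [15]
    Merge: [5] + [15] -> [5, 15]
  Merge: [4] + [5, 15] -> [4, 5, 15]
Merge: [7, 9, 26] + [4, 5, 15] -> [4, 5, 7, 9, 15, 26]

Final sorted array: [4, 5, 7, 9, 15, 26]

The merge sort proceeds by recursively splitting the array and merging sorted halves.
After all merges, the sorted array is [4, 5, 7, 9, 15, 26].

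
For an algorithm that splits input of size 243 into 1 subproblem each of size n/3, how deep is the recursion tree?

For divide and conquer with division factor 3:

Problem sizes at each level:
Level 0: 243
Level 1: 81
Level 2: 27
Level 3: 9
Level 4: 3
Level 5: 1

The root is level 0 and the size-1 base case is level 5 (the tree spans levels 0 through 5, i.e. 6 levels counting the root), so the depth is the number of divisions: log_3(243) = 5

The recursion tree depth is log_3(243) = 5. At each level, the problem size is divided by 3, so it takes 5 divisions to reduce to a base case of size 1. The algorithm makes 1 recursive call at each level.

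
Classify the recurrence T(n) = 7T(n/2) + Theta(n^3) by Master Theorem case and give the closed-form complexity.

Master Theorem for T(n) = 7T(n/2) + O(n^3):

a = 7, b = 2, c = 3
log_b(a) = log_2(7) = 2.8074

Case 3: c = 3 > log_2(7) = 2.8074
T(n) = O(n^3) = O(n^3)

For T(n) = 7T(n/2) + O(n^3): log_2(7) = 2.8074. This is Case 3 of the Master Theorem (c > log_b(a), work dominated by root), giving O(n^3).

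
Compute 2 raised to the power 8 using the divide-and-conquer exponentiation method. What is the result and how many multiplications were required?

Computing 2^8 by squaring (build up from 2^1; each line after the first costs one multiplication):

2^1 = 2
2^2 = (2^1)^2 = 2^2 = 4
2^4 = (2^2)^2 = 4^2 = 16
2^8 = (2^4)^2 = 16^2 = 256

Result: 256
Multiplications needed: 3 (3 lines after 2^1)

2^8 = 256. Using exponentiation by squaring, this requires 3 multiplications. The key idea: if the exponent is even, square the half-power; if odd, multiply by the base once.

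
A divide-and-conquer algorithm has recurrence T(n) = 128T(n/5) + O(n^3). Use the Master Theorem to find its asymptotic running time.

Master Theorem for T(n) = 128T(n/5) + O(n^3):

a = 128, b = 5, c = 3
log_b(a) = log_5(128) = 3.0147

Case 1: c = 3 < log_5(128) = 3.0147
T(n) = O(n^(log_5 128))

For T(n) = 128T(n/5) + O(n^3): log_5(128) = 3.0147. This is Case 1 of the Master Theorem (c < log_b(a), work dominated by leaves), giving O(n^(log_5 128)).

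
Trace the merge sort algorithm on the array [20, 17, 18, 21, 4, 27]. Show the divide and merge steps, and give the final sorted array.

Merge sort trace:

Split: [20, 17, 18, 21, 4, 27] -> [20, 17, 18] and [21, 4, 27]
  Split: [20, 17, 18] -> [20] and [17, 18]
    Split: [17, 18] -> [17] and [18]
    Merge: [17] + [18] -> [17, 18]
  Merge: [20] + [17, 18] -> [17, 18, 20]
  Split: [21, 4, 27] -> [21] and [4, 27]
    Split: [4, 27] -> [4] and [27]
    Merge: [4] + [27] -> [4, 27]
  Merge: [21] + [4, 27] -> [4, 21, 27]
Merge: [17, 18, 20] + [4, 21, 27] -> [4, 17, 18, 20, 21, 27]

Final sorted array: [4, 17, 18, 20, 21, 27]

The merge sort proceeds by recursively splitting the array and merging sorted halves.
After all merges, the sorted array is [4, 17, 18, 20, 21, 27].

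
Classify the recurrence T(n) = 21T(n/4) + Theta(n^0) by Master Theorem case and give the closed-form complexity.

Master Theorem for T(n) = 21T(n/4) + O(n^0):

a = 21, b = 4, c = 0
log_b(a) = log_4(21) = 2.1962

Case 1: c = 0 < log_4(21) = 2.1962
T(n) = O(n^(log_4 21))

For T(n) = 21T(n/4) + O(n^0): log_4(21) = 2.1962. This is Case 1 of the Master Theorem (c < log_b(a), work dominated by leaves), giving O(n^(log_4 21)).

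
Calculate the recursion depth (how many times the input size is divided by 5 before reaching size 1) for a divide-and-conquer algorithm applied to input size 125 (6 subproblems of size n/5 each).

For divide and conquer with division factor 5:

Problem sizes at each level:
Level 0: 125
Level 1: 25
Level 2: 5
Level 3: 1

The root is level 0 and the size-1 base case is level 3 (the tree spans levels 0 through 3, i.e. 4 levels counting the root), so the depth is the number of divisions: log_5(125) = 3

The recursion tree depth is log_5(125) = 3. At each level, the problem size is divided by 5, so it takes 3 divisions to reduce to a base case of size 1. The algorithm makes 6 recursive calls at each level.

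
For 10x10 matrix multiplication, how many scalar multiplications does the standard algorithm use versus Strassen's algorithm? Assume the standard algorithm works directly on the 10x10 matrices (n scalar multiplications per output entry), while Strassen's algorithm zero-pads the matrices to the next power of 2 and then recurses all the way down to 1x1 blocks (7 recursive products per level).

Matrix multiplication for 10x10 matrices:

Strassen's algorithm requires power-of-2 dimensions. Pad 10x10 to 16x16 (next power of 2).

Standard algorithm: 10^3 = 1000 multiplications
Strassen's algorithm: 7^(log2(16)) = 7^4 = 2401 multiplications
Difference: 1000 - 2401 = -1401 (Strassen uses MORE here due to padding overhead — for small or just-over-power-of-2 n, padding can outweigh the per-level savings)

Standard: 1000 multiplications (10^3). Strassen: 2401 multiplications (7^4, after padding to 16x16). Strassen reduces 8 recursive multiplications to 7 at each level.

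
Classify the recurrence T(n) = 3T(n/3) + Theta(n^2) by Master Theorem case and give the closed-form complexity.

Master Theorem for T(n) = 3T(n/3) + O(n^2):

a = 3, b = 3, c = 2
log_b(a) = log_3(3) = 1.0000

Case 3: c = 2 > log_3(3) = 1.0000
T(n) = O(n^2) = O(n^2)

For T(n) = 3T(n/3) + O(n^2): log_3(3) = 1.0000. This is Case 3 of the Master Theorem (c > log_b(a), work dominated by root), giving O(n^2).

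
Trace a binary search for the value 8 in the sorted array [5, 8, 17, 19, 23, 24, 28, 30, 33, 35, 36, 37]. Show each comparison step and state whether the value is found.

Binary search for 8 in [5, 8, 17, 19, 23, 24, 28, 30, 33, 35, 36, 37]:

lo=0, hi=11, mid=5, arr[mid]=24 -> 24 > 8, search left half
lo=0, hi=4, mid=2, arr[mid]=17 -> 17 > 8, search left half
lo=0, hi=1, mid=0, arr[mid]=5 -> 5 < 8, search right half
lo=1, hi=1, mid=1, arr[mid]=8 -> Found target at index 1!

Binary search finds 8 at index 1 after 4 comparisons. The search repeatedly halves the search space by comparing with the middle element.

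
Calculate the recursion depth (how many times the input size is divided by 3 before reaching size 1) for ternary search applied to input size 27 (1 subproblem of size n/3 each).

For divide and conquer with division factor 3:

Problem sizes at each level:
Level 0: 27
Level 1: 9
Level 2: 3
Level 3: 1

The root is level 0 and the size-1 base case is level 3 (the tree spans levels 0 through 3, i.e. 4 levels counting the root), so the depth is the number of divisions: log_3(27) = 3

The recursion tree depth is log_3(27) = 3. At each level, the problem size is divided by 3, so it takes 3 divisions to reduce to a base case of size 1. The algorithm makes 1 recursive call at each level.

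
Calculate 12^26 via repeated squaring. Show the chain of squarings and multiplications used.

Computing 12^26 by squaring (build up from 12^1; each line after the first costs one multiplication):

12^1 = 12
12^2 = (12^1)^2 = 12^2 = 144
12^3 = 12 * 12^2 = 12 * 144 = 1728
12^6 = (12^3)^2 = 1728^2 = 2985984
12^12 = (12^6)^2 = 2985984^2 = 8916100448256
12^13 = 12 * 12^12 = 12 * 8916100448256 = 106993205379072
12^26 = (12^13)^2 = 106993205379072^2 = 11447545997288281555215581184

Result: 11447545997288281555215581184
Multiplications needed: 6 (6 lines after 12^1)

12^26 = 11447545997288281555215581184. Using exponentiation by squaring, this requires 6 multiplications. The key idea: if the exponent is even, square the half-power; if odd, multiply by the base once.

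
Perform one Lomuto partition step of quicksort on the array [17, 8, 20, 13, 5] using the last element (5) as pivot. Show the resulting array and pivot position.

Lomuto partition with pivot = 5:

Initial array: [17, 8, 20, 13, 5]

arr[0]=17 > 5: no swap
arr[1]=8 > 5: no swap
arr[2]=20 > 5: no swap
arr[3]=13 > 5: no swap

Place pivot at position 0: [5, 8, 20, 13, 17]
Pivot position: 0

After partitioning with pivot 5, the array becomes [5, 8, 20, 13, 17]. The pivot is placed at index 0. All elements to the left of the pivot are <= 5, and all elements to the right are > 5.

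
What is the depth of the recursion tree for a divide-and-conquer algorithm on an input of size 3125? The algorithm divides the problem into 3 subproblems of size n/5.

For divide and conquer with division factor 5:

Problem sizes at each level:
Level 0: 3125
Level 1: 625
Level 2: 125
Level 3: 25
Level 4: 5
Level 5: 1

The root is level 0 and the size-1 base case is level 5 (the tree spans levels 0 through 5, i.e. 6 levels counting the root), so the depth is the number of divisions: log_5(3125) = 5

The recursion tree depth is log_5(3125) = 5. At each level, the problem size is divided by 5, so it takes 5 divisions to reduce to a base case of size 1. The algorithm makes 3 recursive calls at each level.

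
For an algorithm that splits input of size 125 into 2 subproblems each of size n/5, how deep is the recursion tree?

For divide and conquer with division factor 5:

Problem sizes at each level:
Level 0: 125
Level 1: 25
Level 2: 5
Level 3: 1

The root is level 0 and the size-1 base case is level 3 (the tree spans levels 0 through 3, i.e. 4 levels counting the root), so the depth is the number of divisions: log_5(125) = 3

The recursion tree depth is log_5(125) = 3. At each level, the problem size is divided by 5, so it takes 3 divisions to reduce to a base case of size 1. The algorithm makes 2 recursive calls at each level.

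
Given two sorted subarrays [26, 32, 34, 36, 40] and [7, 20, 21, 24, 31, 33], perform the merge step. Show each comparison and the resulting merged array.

Merging process:

Compare 26 vs 7: take 7 from right. Merged: [7]
Compare 26 vs 20: take 20 from right. Merged: [7, 20]
Compare 26 vs 21: take 21 from right. Merged: [7, 20, 21]
Compare 26 vs 24: take 24 from right. Merged: [7, 20, 21, 24]
Compare 26 vs 31: take 26 from left. Merged: [7, 20, 21, 24, 26]
Compare 32 vs 31: take 31 from right. Merged: [7, 20, 21, 24, 26, 31]
Compare 32 vs 33: take 32 from left. Merged: [7, 20, 21, 24, 26, 31, 32]
Compare 34 vs 33: take 33 from right. Merged: [7, 20, 21, 24, 26, 31, 32, 33]
Append remaining from left: [34, 36, 40]. Merged: [7, 20, 21, 24, 26, 31, 32, 33, 34, 36, 40]

Final merged array: [7, 20, 21, 24, 26, 31, 32, 33, 34, 36, 40]
Total comparisons: 8

The merged array is [7, 20, 21, 24, 26, 31, 32, 33, 34, 36, 40], requiring 8 comparisons. The merge step runs in O(n) time where n is the total number of elements.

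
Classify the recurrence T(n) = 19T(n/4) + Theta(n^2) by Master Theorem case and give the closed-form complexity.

Master Theorem for T(n) = 19T(n/4) + O(n^2):

a = 19, b = 4, c = 2
log_b(a) = log_4(19) = 2.1240

Case 1: c = 2 < log_4(19) = 2.1240
T(n) = O(n^(log_4 19))

For T(n) = 19T(n/4) + O(n^2): log_4(19) = 2.1240. This is Case 1 of the Master Theorem (c < log_b(a), work dominated by leaves), giving O(n^(log_4 19)).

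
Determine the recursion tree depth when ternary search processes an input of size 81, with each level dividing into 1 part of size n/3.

For divide and conquer with division factor 3:

Problem sizes at each level:
Level 0: 81
Level 1: 27
Level 2: 9
Level 3: 3
Level 4: 1

The root is level 0 and the size-1 base case is level 4 (the tree spans levels 0 through 4, i.e. 5 levels counting the root), so the depth is the number of divisions: log_3(81) = 4

The recursion tree depth is log_3(81) = 4. At each level, the problem size is divided by 3, so it takes 4 divisions to reduce to a base case of size 1. The algorithm makes 1 recursive call at each level.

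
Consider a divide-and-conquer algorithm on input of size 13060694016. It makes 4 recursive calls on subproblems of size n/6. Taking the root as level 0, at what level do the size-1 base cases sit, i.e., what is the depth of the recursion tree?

For divide and conquer with division factor 6:

Problem sizes at each level:
Level 0: 13060694016
Level 1: 2176782336
Level 2: 362797056
Level 3: 60466176
Level 4: 10077696
Level 5: 1679616
Level 6: 279936
Level 7: 46656
Level 8: 7776
Level 9: 1296
Level 10: 216
Level 11: 36
Level 12: 6
Level 13: 1

The root is level 0 and the size-1 base case is level 13 (the tree spans levels 0 through 13, i.e. 14 levels counting the root), so the depth is the number of divisions: log_6(13060694016) = 13

The recursion tree depth is log_6(13060694016) = 13. At each level, the problem size is divided by 6, so it takes 13 divisions to reduce to a base case of size 1. The algorithm makes 4 recursive calls at each level.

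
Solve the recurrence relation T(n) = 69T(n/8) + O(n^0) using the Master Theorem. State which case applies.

Master Theorem for T(n) = 69T(n/8) + O(n^0):

a = 69, b = 8, c = 0
log_b(a) = log_8(69) = 2.0362

Case 1: c = 0 < log_8(69) = 2.0362
T(n) = O(n^(log_8 69))

For T(n) = 69T(n/8) + O(n^0): log_8(69) = 2.0362. This is Case 1 of the Master Theorem (c < log_b(a), work dominated by leaves), giving O(n^(log_8 69)).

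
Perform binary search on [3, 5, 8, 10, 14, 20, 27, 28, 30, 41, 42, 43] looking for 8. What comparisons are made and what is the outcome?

Binary search for 8 in [3, 5, 8, 10, 14, 20, 27, 28, 30, 41, 42, 43]:

lo=0, hi=11, mid=5, arr[mid]=20 -> 20 > 8, search left half
lo=0, hi=4, mid=2, arr[mid]=8 -> Found target at index 2!

Binary search finds 8 at index 2 after 2 comparisons. The search repeatedly halves the search space by comparing with the middle element.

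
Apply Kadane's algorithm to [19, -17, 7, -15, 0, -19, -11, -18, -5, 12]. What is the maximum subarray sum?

Using Kadane's algorithm on [19, -17, 7, -15, 0, -19, -11, -18, -5, 12]:

Scanning through the array:
Position 1 (value -17): max_ending_here = 2, max_so_far = 19
Position 2 (value 7): max_ending_here = 9, max_so_far = 19
Position 3 (value -15): max_ending_here = -6, max_so_far = 19
Position 4 (value 0): max_ending_here = 0, max_so_far = 19
Position 5 (value -19): max_ending_here = -19, max_so_far = 19
Position 6 (value -11): max_ending_here = -11, max_so_far = 19
Position 7 (value -18): max_ending_here = -18, max_so_far = 19
Position 8 (value -5): max_ending_here = -5, max_so_far = 19
Position 9 (value 12): max_ending_here = 12, max_so_far = 19

Maximum subarray: [19]
Maximum sum: 19

The maximum subarray is [19] with sum 19. This subarray runs from index 0 to index 0.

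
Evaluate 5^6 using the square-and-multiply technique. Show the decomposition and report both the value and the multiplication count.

Computing 5^6 by squaring (build up from 5^1; each line after the first costs one multiplication):

5^1 = 5
5^2 = (5^1)^2 = 5^2 = 25
5^3 = 5 * 5^2 = 5 * 25 = 125
5^6 = (5^3)^2 = 125^2 = 15625

Result: 15625
Multiplications needed: 3 (3 lines after 5^1)

5^6 = 15625. Using exponentiation by squaring, this requires 3 multiplications. The key idea: if the exponent is even, square the half-power; if odd, multiply by the base once.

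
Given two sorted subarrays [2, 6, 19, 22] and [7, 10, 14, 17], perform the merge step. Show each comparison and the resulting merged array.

Merging process:

Compare 2 vs 7: take 2 from left. Merged: [2]
Compare 6 vs 7: take 6 from left. Merged: [2, 6]
Compare 19 vs 7: take 7 from right. Merged: [2, 6, 7]
Compare 19 vs 10: take 10 from right. Merged: [2, 6, 7, 10]
Compare 19 vs 14: take 14 from right. Merged: [2, 6, 7, 10, 14]
Compare 19 vs 17: take 17 from right. Merged: [2, 6, 7, 10, 14, 17]
Append remaining from left: [19, 22]. Merged: [2, 6, 7, 10, 14, 17, 19, 22]

Final merged array: [2, 6, 7, 10, 14, 17, 19, 22]
Total comparisons: 6

The merged array is [2, 6, 7, 10, 14, 17, 19, 22], requiring 6 comparisons. The merge step runs in O(n) time where n is the total number of elements.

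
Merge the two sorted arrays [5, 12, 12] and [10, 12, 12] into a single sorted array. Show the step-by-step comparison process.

Merging process:

Compare 5 vs 10: take 5 from left. Merged: [5]
Compare 12 vs 10: take 10 from right. Merged: [5, 10]
Compare 12 vs 12: take 12 from left. Merged: [5, 10, 12]
Compare 12 vs 12: take 12 from left. Merged: [5, 10, 12, 12]
Append remaining from right: [12, 12]. Merged: [5, 10, 12, 12, 12, 12]

Final merged array: [5, 10, 12, 12, 12, 12]
Total comparisons: 4

The merged array is [5, 10, 12, 12, 12, 12], requiring 4 comparisons. The merge step runs in O(n) time where n is the total number of elements.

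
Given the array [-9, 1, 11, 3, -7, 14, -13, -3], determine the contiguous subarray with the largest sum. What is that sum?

Using Kadane's algorithm on [-9, 1, 11, 3, -7, 14, -13, -3]:

Scanning through the array:
Position 1 (value 1): max_ending_here = 1, max_so_far = 1
Position 2 (value 11): max_ending_here = 12, max_so_far = 12
Position 3 (value 3): max_ending_here = 15, max_so_far = 15
Position 4 (value -7): max_ending_here = 8, max_so_far = 15
Position 5 (value 14): max_ending_here = 22, max_so_far = 22
Position 6 (value -13): max_ending_here = 9, max_so_far = 22
Position 7 (value -3): max_ending_here = 6, max_so_far = 22

Maximum subarray: [1, 11, 3, -7, 14]
Maximum sum: 22

The maximum subarray is [1, 11, 3, -7, 14] with sum 22. This subarray runs from index 1 to index 5.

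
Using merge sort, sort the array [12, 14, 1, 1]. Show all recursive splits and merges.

Merge sort trace:

Split: [12, 14, 1, 1] -> [12, 14] and [1, 1]
  Split: [12, 14] -> [12] and [14]
  Merge: [12] + [14] -> [12, 14]
  Split: [1, 1] -> [1] and [1]
  Merge: [1] + [1] -> [1, 1]
Merge: [12, 14] + [1, 1] -> [1, 1, 12, 14]

Final sorted array: [1, 1, 12, 14]

The merge sort proceeds by recursively splitting the array and merging sorted halves.
After all merges, the sorted array is [1, 1, 12, 14].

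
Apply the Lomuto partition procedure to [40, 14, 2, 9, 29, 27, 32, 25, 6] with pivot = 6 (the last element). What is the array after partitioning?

Lomuto partition with pivot = 6:

Initial array: [40, 14, 2, 9, 29, 27, 32, 25, 6]

arr[0]=40 > 6: no swap
arr[1]=14 > 6: no swap
arr[2]=2 <= 6: swap with position 0, array becomes [2, 14, 40, 9, 29, 27, 32, 25, 6]
arr[3]=9 > 6: no swap
arr[4]=29 > 6: no swap
arr[5]=27 > 6: no swap
arr[6]=32 > 6: no swap
arr[7]=25 > 6: no swap

Place pivot at position 1: [2, 6, 40, 9, 29, 27, 32, 25, 14]
Pivot position: 1

After partitioning with pivot 6, the array becomes [2, 6, 40, 9, 29, 27, 32, 25, 14]. The pivot is placed at index 1. All elements to the left of the pivot are <= 6, and all elements to the right are > 6.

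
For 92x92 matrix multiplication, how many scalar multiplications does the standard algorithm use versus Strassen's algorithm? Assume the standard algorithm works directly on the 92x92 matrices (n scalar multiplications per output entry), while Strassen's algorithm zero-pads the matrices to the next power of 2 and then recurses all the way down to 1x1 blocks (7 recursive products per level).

Matrix multiplication for 92x92 matrices:

Strassen's algorithm requires power-of-2 dimensions. Pad 92x92 to 128x128 (next power of 2).

Standard algorithm: 92^3 = 778688 multiplications
Strassen's algorithm: 7^(log2(128)) = 7^7 = 823543 multiplications
Difference: 778688 - 823543 = -44855 (Strassen uses MORE here due to padding overhead — for small or just-over-power-of-2 n, padding can outweigh the per-level savings)

Standard: 778688 multiplications (92^3). Strassen: 823543 multiplications (7^7, after padding to 128x128). Strassen reduces 8 recursive multiplications to 7 at each level.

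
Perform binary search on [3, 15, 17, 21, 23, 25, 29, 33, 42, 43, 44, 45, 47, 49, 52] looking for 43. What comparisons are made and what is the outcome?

Binary search for 43 in [3, 15, 17, 21, 23, 25, 29, 33, 42, 43, 44, 45, 47, 49, 52]:

lo=0, hi=14, mid=7, arr[mid]=33 -> 33 < 43, search right half
lo=8, hi=14, mid=11, arr[mid]=45 -> 45 > 43, search left half
lo=8, hi=10, mid=9, arr[mid]=43 -> Found target at index 9!

Binary search finds 43 at index 9 after 3 comparisons. The search repeatedly halves the search space by comparing with the middle element.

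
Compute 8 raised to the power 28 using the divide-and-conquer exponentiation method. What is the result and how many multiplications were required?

Computing 8^28 by squaring (build up from 8^1; each line after the first costs one multiplication):

8^1 = 8
8^2 = (8^1)^2 = 8^2 = 64
8^3 = 8 * 8^2 = 8 * 64 = 512
8^6 = (8^3)^2 = 512^2 = 262144
8^7 = 8 * 8^6 = 8 * 262144 = 2097152
8^14 = (8^7)^2 = 2097152^2 = 4398046511104
8^28 = (8^14)^2 = 4398046511104^2 = 19342813113834066795298816

Result: 19342813113834066795298816
Multiplications needed: 6 (6 lines after 8^1)

8^28 = 19342813113834066795298816. Using exponentiation by squaring, this requires 6 multiplications. The key idea: if the exponent is even, square the half-power; if odd, multiply by the base once.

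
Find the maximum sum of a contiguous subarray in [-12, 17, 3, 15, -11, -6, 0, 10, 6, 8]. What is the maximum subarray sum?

Using Kadane's algorithm on [-12, 17, 3, 15, -11, -6, 0, 10, 6, 8]:

Scanning through the array:
Position 1 (value 17): max_ending_here = 17, max_so_far = 17
Position 2 (value 3): max_ending_here = 20, max_so_far = 20
Position 3 (value 15): max_ending_here = 35, max_so_far = 35
Position 4 (value -11): max_ending_here = 24, max_so_far = 35
Position 5 (value -6): max_ending_here = 18, max_so_far = 35
Position 6 (value 0): max_ending_here = 18, max_so_far = 35
Position 7 (value 10): max_ending_here = 28, max_so_far = 35
Position 8 (value 6): max_ending_here = 34, max_so_far = 35
Position 9 (value 8): max_ending_here = 42, max_so_far = 42

Maximum subarray: [17, 3, 15, -11, -6, 0, 10, 6, 8]
Maximum sum: 42

The maximum subarray is [17, 3, 15, -11, -6, 0, 10, 6, 8] with sum 42. This subarray runs from index 1 to index 9.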